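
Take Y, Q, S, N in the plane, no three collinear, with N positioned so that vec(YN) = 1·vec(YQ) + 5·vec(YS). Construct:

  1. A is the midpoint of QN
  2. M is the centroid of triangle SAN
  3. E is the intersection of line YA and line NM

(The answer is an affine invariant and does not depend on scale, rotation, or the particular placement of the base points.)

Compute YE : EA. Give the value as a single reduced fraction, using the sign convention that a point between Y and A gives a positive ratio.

Choose coordinates Y = (0, 0), Q = (1, 0), S = (0, 1), N = (1, 5).
1. A is the midpoint of QN ⇒ A = (1, 5/2)
2. M is the centroid of triangle SAN ⇒ M = (2/3, 17/6)
3. E is the intersection of line YA and line NM ⇒ E = (3/8, 15/16)
E = Y + t·(A−Y) with t = 3/8, so YE:EA = t:(1−t) = 3/8:5/8

YE:EA = 3/5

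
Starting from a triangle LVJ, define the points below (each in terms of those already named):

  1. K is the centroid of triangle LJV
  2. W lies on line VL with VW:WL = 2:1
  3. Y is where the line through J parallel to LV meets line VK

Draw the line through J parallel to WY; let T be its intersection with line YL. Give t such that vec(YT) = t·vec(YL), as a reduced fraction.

t = -3

Work in coordinates with L = (0, 0), V = (1, 0), J = (0, 1).
1. K is the centroid of triangle LJV ⇒ K = (1/3, 1/3)
2. W lies on line VL with VW:WL = 2:1 ⇒ W = (1/3, 0)
3. Y is where the line through J parallel to LV meets line VK ⇒ Y = (-1, 1)
through J parallel to WY: direction (-4/3, 1); meets YL at T = (-4, 4)
T = Y + t·(L−Y) with t = -3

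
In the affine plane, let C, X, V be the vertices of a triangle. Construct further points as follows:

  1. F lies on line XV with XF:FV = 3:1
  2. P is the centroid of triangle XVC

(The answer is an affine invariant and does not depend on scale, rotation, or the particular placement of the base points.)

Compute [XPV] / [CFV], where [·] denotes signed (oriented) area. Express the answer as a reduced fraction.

[XPV]:[CFV] = -4/3

Set C = (0, 0), X = (1, 0), V = (0, 1); any affine frame gives the same invariant.
1. F lies on line XV with XF:FV = 3:1 ⇒ F = (1/4, 3/4)
2. P is the centroid of triangle XVC ⇒ P = (1/3, 1/3)
2·[XPV] = -1/3, 2·[CFV] = 1/4
[XPV]:[CFV] = -1/3:1/4 = -4/3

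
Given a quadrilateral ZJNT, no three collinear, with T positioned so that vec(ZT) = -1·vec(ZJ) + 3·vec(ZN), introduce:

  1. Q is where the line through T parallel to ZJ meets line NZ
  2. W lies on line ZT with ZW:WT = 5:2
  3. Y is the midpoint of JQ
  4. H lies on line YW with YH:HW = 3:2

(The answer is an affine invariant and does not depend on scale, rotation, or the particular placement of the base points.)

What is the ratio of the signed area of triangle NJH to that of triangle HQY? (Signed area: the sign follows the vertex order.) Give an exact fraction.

[NJH]:[HQY] = -46/63

Choose coordinates Z = (0, 0), J = (1, 0), N = (0, 1), T = (-1, 3).
1. Q is where the line through T parallel to ZJ meets line NZ ⇒ Q = (0, 3)
2. W lies on line ZT with ZW:WT = 5:2 ⇒ W = (-5/7, 15/7)
3. Y is the midpoint of JQ ⇒ Y = (1/2, 3/2)
4. H lies on line YW with YH:HW = 3:2 ⇒ H = (-8/35, 66/35)
2·[NJH] = 23/35, 2·[HQY] = -9/10
[NJH]:[HQY] = 23/35:-9/10 = -46/63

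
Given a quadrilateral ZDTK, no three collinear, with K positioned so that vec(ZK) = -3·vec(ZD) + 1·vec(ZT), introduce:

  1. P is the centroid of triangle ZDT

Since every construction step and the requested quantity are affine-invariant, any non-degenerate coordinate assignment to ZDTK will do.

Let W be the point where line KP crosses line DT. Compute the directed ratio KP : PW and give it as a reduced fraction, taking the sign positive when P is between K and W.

Choose coordinates Z = (0, 0), D = (1, 0), T = (0, 1), K = (-3, 1).
1. P is the centroid of triangle ZDT ⇒ P = (1/3, 1/3)
line KP meets DT at W = (3/4, 1/4)
P = K + t·(W−K) with t = 8/9, so KP:PW = 8/9:1/9

KP:PW = 8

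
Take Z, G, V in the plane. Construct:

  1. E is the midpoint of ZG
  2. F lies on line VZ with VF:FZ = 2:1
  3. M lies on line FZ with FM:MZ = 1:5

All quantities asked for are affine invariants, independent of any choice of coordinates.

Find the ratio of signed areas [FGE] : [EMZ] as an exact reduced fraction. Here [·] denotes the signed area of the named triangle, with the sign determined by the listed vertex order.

Set Z = (0, 0), G = (1, 0), V = (0, 1); any affine frame gives the same invariant.
1. E is the midpoint of ZG ⇒ E = (1/2, 0)
2. F lies on line VZ with VF:FZ = 2:1 ⇒ F = (0, 1/3)
3. M lies on line FZ with FM:MZ = 1:5 ⇒ M = (0, 5/18)
2·[FGE] = -1/6, 2·[EMZ] = 5/36
[FGE]:[EMZ] = -1/6:5/36 = -6/5

[FGE]:[EMZ] = -6/5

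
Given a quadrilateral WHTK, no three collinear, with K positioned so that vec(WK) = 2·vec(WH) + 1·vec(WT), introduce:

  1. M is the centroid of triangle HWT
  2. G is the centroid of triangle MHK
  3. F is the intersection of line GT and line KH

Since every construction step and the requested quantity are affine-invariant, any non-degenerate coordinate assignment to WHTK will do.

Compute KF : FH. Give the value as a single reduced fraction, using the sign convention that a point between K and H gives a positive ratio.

Work in coordinates with W = (0, 0), H = (1, 0), T = (0, 1), K = (2, 1).
1. M is the centroid of triangle HWT ⇒ M = (1/3, 1/3)
2. G is the centroid of triangle MHK ⇒ G = (10/9, 4/9)
3. F is the intersection of line GT and line KH ⇒ F = (4/3, 1/3)
F = K + t·(H−K) with t = 2/3, so KF:FH = t:(1−t) = 2/3:1/3

KF:FH = 2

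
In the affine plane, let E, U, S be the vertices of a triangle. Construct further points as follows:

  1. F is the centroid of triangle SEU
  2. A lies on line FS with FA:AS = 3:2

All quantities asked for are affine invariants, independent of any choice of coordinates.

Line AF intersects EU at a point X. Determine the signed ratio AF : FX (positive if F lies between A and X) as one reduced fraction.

AF:FX = 6/5

Choose coordinates E = (0, 0), U = (1, 0), S = (0, 1).
1. F is the centroid of triangle SEU ⇒ F = (1/3, 1/3)
2. A lies on line FS with FA:AS = 3:2 ⇒ A = (2/15, 11/15)
line AF meets EU at X = (1/2, 0)
F = A + t·(X−A) with t = 6/11, so AF:FX = 6/11:5/11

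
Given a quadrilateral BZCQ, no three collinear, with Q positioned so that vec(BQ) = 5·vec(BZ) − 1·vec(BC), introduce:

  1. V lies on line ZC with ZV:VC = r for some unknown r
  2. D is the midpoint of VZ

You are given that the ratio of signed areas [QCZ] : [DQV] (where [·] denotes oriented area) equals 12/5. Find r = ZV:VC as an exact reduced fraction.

Set B = (0, 0), Z = (1, 0), C = (0, 1), Q = (5, -1); any affine frame gives the same invariant.
1. With ZV:VC = r, write λ = r/(r+1) so V = Z + λ·(C−Z); V is affine-linear in λ
2. D is the midpoint of VZ ⇒ D is an affine combination of earlier points and hence also affine-linear in λ
Every point depending on V is an affine combination of V and λ-independent points, so each such coordinate is linear in λ; the λ² term in each signed area is a multiple of (C−Z)×(C−Z) = 0, so 2·[QCZ] and 2·[DQV] are each linear in λ. Evaluating at λ=0 and λ=1:
  2·[QCZ] = 3,   2·[DQV] = 3/2·λ
So [QCZ]:[DQV] = (3) / (3/2·λ). Setting this equal to 12/5:
  3 = 12/5·(3/2·λ)  ⇒  λ = 5/6
Then r = λ/(1−λ) = (5/6)/(1/6) = 5. Check: with r = 5, V = (1/6, 5/6) and [QCZ]:[DQV] = 12/5 as required.

r = 5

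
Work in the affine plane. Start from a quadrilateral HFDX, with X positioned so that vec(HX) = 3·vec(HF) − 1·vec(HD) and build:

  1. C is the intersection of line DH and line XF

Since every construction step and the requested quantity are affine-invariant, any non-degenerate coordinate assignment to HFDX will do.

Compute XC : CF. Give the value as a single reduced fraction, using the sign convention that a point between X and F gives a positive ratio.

Set H = (0, 0), F = (1, 0), D = (0, 1), X = (3, -1); any affine frame gives the same invariant.
1. C is the intersection of line DH and line XF ⇒ C = (0, 1/2)
C = X + t·(F−X) with t = 3/2, so XC:CF = t:(1−t) = 3/2:-1/2

XC:CF = -3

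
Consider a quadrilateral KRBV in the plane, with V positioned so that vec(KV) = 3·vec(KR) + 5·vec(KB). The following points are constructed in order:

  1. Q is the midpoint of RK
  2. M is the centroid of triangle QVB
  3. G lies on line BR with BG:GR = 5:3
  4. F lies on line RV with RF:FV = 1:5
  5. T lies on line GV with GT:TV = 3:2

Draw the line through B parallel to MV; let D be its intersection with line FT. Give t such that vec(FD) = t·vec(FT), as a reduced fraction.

t = 310/151

Choose coordinates K = (0, 0), R = (1, 0), B = (0, 1), V = (3, 5).
1. Q is the midpoint of RK ⇒ Q = (1/2, 0)
2. M is the centroid of triangle QVB ⇒ M = (7/6, 2)
3. G lies on line BR with BG:GR = 5:3 ⇒ G = (5/8, 3/8)
4. F lies on line RV with RF:FV = 1:5 ⇒ F = (4/3, 5/6)
5. T lies on line GV with GT:TV = 3:2 ⇒ T = (41/20, 63/20)
through B parallel to MV: direction (11/6, 3); meets FT at D = (847/302, 844/151)
D = F + t·(T−F) with t = 310/151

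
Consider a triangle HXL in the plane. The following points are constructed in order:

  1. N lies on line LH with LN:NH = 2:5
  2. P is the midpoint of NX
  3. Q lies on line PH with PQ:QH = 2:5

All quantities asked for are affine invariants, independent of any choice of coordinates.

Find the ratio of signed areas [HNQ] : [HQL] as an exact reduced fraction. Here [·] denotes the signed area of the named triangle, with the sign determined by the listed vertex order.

Work in coordinates with H = (0, 0), X = (1, 0), L = (0, 1).
1. N lies on line LH with LN:NH = 2:5 ⇒ N = (0, 5/7)
2. P is the midpoint of NX ⇒ P = (1/2, 5/14)
3. Q lies on line PH with PQ:QH = 2:5 ⇒ Q = (5/14, 25/98)
2·[HNQ] = -25/98, 2·[HQL] = 5/14
[HNQ]:[HQL] = -25/98:5/14 = -5/7

[HNQ]:[HQL] = -5/7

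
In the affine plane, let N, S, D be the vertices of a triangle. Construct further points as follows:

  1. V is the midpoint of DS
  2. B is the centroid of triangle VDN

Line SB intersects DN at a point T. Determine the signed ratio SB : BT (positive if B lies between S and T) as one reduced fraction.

Set N = (0, 0), S = (1, 0), D = (0, 1); any affine frame gives the same invariant.
1. V is the midpoint of DS ⇒ V = (1/2, 1/2)
2. B is the centroid of triangle VDN ⇒ B = (1/6, 1/2)
line SB meets DN at T = (0, 3/5)
B = S + t·(T−S) with t = 5/6, so SB:BT = 5/6:1/6

SB:BT = 5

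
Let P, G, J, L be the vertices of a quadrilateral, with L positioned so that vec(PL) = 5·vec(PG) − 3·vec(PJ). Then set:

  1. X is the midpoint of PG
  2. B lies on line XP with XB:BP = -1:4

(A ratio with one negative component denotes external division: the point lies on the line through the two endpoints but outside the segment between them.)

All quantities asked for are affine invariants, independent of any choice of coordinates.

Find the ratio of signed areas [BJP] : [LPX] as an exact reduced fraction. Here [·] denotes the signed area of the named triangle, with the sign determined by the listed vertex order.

Assign P = (0, 0), G = (1, 0), J = (0, 1), L = (5, -3) — the answer is frame-independent, so this choice is without loss of generality.
1. X is the midpoint of PG ⇒ X = (1/2, 0)
2. B lies on line XP with XB:BP = -1:4 ⇒ B = (2/3, 0)
2·[BJP] = 2/3, 2·[LPX] = -3/2
[BJP]:[LPX] = 2/3:-3/2 = -4/9

[BJP]:[LPX] = -4/9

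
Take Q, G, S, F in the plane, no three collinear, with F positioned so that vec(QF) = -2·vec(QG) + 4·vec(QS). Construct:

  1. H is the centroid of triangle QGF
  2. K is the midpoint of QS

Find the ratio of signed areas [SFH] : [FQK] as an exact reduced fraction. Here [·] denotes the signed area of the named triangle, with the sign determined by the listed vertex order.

[SFH]:[FQK] = 1/3

Work in coordinates with Q = (0, 0), G = (1, 0), S = (0, 1), F = (-2, 4).
1. H is the centroid of triangle QGF ⇒ H = (-1/3, 4/3)
2. K is the midpoint of QS ⇒ K = (0, 1/2)
2·[SFH] = 1/3, 2·[FQK] = 1
[SFH]:[FQK] = 1/3:1 = 1/3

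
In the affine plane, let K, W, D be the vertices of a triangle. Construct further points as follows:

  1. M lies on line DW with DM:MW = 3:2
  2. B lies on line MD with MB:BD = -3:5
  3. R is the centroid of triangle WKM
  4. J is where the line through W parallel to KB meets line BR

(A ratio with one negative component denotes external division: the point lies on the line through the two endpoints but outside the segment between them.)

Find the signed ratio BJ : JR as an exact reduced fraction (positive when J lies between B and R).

Work in coordinates with K = (0, 0), W = (1, 0), D = (0, 1).
1. M lies on line DW with DM:MW = 3:2 ⇒ M = (3/5, 2/5)
2. B lies on line MD with MB:BD = -3:5 ⇒ B = (3/2, -1/2)
3. R is the centroid of triangle WKM ⇒ R = (8/15, 2/15)
4. J is where the line through W parallel to KB meets line BR ⇒ J = (13/28, 5/28)
J = B + t·(R−B) with t = 15/14, so BJ:JR = t:(1−t) = 15/14:-1/14

BJ:JR = -15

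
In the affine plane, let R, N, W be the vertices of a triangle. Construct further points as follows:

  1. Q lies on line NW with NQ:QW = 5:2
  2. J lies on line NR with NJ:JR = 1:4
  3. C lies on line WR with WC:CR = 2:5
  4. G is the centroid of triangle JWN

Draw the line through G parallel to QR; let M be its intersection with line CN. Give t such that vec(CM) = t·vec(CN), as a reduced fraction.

Choose coordinates R = (0, 0), N = (1, 0), W = (0, 1).
1. Q lies on line NW with NQ:QW = 5:2 ⇒ Q = (2/7, 5/7)
2. J lies on line NR with NJ:JR = 1:4 ⇒ J = (4/5, 0)
3. C lies on line WR with WC:CR = 2:5 ⇒ C = (0, 5/7)
4. G is the centroid of triangle JWN ⇒ G = (3/5, 1/3)
through G parallel to QR: direction (-2/7, -5/7); meets CN at M = (79/135, 8/27)
M = C + t·(N−C) with t = 79/135

t = 79/135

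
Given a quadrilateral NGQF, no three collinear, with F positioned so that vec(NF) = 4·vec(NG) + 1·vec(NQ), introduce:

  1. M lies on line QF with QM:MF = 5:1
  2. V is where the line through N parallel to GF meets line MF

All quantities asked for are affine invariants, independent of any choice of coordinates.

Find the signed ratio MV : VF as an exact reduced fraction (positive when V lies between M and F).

Set N = (0, 0), G = (1, 0), Q = (0, 1), F = (4, 1); any affine frame gives the same invariant.
1. M lies on line QF with QM:MF = 5:1 ⇒ M = (10/3, 1)
2. V is where the line through N parallel to GF meets line MF ⇒ V = (3, 1)
V = M + t·(F−M) with t = -1/2, so MV:VF = t:(1−t) = -1/2:3/2

MV:VF = -1/3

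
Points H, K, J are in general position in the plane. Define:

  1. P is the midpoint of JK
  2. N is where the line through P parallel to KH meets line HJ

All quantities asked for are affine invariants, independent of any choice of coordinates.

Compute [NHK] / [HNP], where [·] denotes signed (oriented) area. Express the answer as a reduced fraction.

[NHK]:[HNP] = -2

Work in coordinates with H = (0, 0), K = (1, 0), J = (0, 1).
1. P is the midpoint of JK ⇒ P = (1/2, 1/2)
2. N is where the line through P parallel to KH meets line HJ ⇒ N = (0, 1/2)
2·[NHK] = 1/2, 2·[HNP] = -1/4
[NHK]:[HNP] = 1/2:-1/4 = -2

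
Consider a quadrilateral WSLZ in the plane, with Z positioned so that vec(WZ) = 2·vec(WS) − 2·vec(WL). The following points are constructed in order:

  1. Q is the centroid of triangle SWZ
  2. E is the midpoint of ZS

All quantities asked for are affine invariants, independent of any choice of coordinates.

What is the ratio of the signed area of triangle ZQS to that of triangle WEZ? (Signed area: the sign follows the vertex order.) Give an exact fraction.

[ZQS]:[WEZ] = 2/3

Choose coordinates W = (0, 0), S = (1, 0), L = (0, 1), Z = (2, -2).
1. Q is the centroid of triangle SWZ ⇒ Q = (1, -2/3)
2. E is the midpoint of ZS ⇒ E = (3/2, -1)
2·[ZQS] = -2/3, 2·[WEZ] = -1
[ZQS]:[WEZ] = -2/3:-1 = 2/3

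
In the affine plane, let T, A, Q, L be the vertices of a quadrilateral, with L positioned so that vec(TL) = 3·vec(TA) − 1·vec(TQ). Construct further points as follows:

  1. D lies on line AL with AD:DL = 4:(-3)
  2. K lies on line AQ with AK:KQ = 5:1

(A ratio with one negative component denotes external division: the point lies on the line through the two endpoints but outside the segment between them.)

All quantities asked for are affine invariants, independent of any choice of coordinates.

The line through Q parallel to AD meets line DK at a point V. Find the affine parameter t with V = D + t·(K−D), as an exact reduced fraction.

Choose coordinates T = (0, 0), A = (1, 0), Q = (0, 1), L = (3, -1).
1. D lies on line AL with AD:DL = 4:(-3) ⇒ D = (9, -4)
2. K lies on line AQ with AK:KQ = 5:1 ⇒ K = (1/6, 5/6)
through Q parallel to AD: direction (8, -4); meets DK at V = (-8/5, 9/5)
V = D + t·(K−D) with t = 6/5

t = 6/5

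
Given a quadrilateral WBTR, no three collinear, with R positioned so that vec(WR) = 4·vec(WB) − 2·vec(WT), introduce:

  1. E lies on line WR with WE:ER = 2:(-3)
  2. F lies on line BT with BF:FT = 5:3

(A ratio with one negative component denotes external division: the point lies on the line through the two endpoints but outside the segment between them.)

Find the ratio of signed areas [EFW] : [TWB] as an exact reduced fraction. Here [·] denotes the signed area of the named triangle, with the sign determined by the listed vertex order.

Assign W = (0, 0), B = (1, 0), T = (0, 1), R = (4, -2) — the answer is frame-independent, so this choice is without loss of generality.
1. E lies on line WR with WE:ER = 2:(-3) ⇒ E = (-8, 4)
2. F lies on line BT with BF:FT = 5:3 ⇒ F = (3/8, 5/8)
2·[EFW] = -13/2, 2·[TWB] = 1
[EFW]:[TWB] = -13/2:1 = -13/2

[EFW]:[TWB] = -13/2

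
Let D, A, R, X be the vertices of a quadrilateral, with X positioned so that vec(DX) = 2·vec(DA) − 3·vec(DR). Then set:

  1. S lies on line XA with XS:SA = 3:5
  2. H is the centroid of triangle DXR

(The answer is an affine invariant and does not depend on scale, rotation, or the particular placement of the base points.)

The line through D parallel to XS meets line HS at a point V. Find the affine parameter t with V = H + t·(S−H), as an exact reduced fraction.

Work in coordinates with D = (0, 0), A = (1, 0), R = (0, 1), X = (2, -3).
1. S lies on line XA with XS:SA = 3:5 ⇒ S = (13/8, -15/8)
2. H is the centroid of triangle DXR ⇒ H = (2/3, -2/3)
through D parallel to XS: direction (-3/8, 9/8); meets HS at V = (-1/10, 3/10)
V = H + t·(S−H) with t = -4/5

t = -4/5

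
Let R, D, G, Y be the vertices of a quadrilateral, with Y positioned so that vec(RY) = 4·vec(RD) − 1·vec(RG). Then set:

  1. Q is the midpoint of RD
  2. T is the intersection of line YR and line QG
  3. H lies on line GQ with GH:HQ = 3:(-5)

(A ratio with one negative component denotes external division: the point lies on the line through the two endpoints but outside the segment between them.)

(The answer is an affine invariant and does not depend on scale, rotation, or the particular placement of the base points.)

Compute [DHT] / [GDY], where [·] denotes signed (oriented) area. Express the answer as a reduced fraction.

Work in coordinates with R = (0, 0), D = (1, 0), G = (0, 1), Y = (4, -1).
1. Q is the midpoint of RD ⇒ Q = (1/2, 0)
2. T is the intersection of line YR and line QG ⇒ T = (4/7, -1/7)
3. H lies on line GQ with GH:HQ = 3:(-5) ⇒ H = (-3/4, 5/2)
2·[DHT] = 37/28, 2·[GDY] = 2
[DHT]:[GDY] = 37/28:2 = 37/56

[DHT]:[GDY] = 37/56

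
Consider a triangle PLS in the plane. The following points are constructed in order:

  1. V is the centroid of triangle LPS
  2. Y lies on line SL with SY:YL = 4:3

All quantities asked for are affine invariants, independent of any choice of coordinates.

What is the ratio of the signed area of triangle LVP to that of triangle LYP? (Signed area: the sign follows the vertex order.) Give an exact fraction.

Assign P = (0, 0), L = (1, 0), S = (0, 1) — the answer is frame-independent, so this choice is without loss of generality.
1. V is the centroid of triangle LPS ⇒ V = (1/3, 1/3)
2. Y lies on line SL with SY:YL = 4:3 ⇒ Y = (4/7, 3/7)
2·[LVP] = 1/3, 2·[LYP] = 3/7
[LVP]:[LYP] = 1/3:3/7 = 7/9

[LVP]:[LYP] = 7/9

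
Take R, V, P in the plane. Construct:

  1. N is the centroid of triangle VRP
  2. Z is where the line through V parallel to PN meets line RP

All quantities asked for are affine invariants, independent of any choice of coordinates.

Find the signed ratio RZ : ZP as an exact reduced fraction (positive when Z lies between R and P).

RZ:ZP = -2

Set R = (0, 0), V = (1, 0), P = (0, 1); any affine frame gives the same invariant.
1. N is the centroid of triangle VRP ⇒ N = (1/3, 1/3)
2. Z is where the line through V parallel to PN meets line RP ⇒ Z = (0, 2)
Z = R + t·(P−R) with t = 2, so RZ:ZP = t:(1−t) = 2:-1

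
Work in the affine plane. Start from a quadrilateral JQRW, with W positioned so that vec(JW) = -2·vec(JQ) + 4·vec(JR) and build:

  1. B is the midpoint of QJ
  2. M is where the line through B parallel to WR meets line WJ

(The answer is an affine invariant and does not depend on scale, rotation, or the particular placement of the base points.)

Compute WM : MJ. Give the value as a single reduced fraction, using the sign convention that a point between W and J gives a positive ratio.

Assign J = (0, 0), Q = (1, 0), R = (0, 1), W = (-2, 4) — the answer is frame-independent, so this choice is without loss of generality.
1. B is the midpoint of QJ ⇒ B = (1/2, 0)
2. M is where the line through B parallel to WR meets line WJ ⇒ M = (-3/2, 3)
M = W + t·(J−W) with t = 1/4, so WM:MJ = t:(1−t) = 1/4:3/4

WM:MJ = 1/3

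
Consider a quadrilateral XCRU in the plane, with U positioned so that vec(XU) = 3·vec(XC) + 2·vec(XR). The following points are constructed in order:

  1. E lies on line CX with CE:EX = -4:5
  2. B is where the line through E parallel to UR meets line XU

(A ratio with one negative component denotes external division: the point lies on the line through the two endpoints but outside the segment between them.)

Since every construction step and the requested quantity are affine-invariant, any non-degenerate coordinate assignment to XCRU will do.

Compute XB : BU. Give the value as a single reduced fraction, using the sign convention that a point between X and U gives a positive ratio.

Set X = (0, 0), C = (1, 0), R = (0, 1), U = (3, 2); any affine frame gives the same invariant.
1. E lies on line CX with CE:EX = -4:5 ⇒ E = (5, 0)
2. B is where the line through E parallel to UR meets line XU ⇒ B = (-5, -10/3)
B = X + t·(U−X) with t = -5/3, so XB:BU = t:(1−t) = -5/3:8/3

XB:BU = -5/8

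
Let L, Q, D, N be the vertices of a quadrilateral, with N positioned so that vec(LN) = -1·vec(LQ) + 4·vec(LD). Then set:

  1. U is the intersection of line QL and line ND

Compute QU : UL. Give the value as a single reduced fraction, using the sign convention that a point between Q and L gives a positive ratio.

Set L = (0, 0), Q = (1, 0), D = (0, 1), N = (-1, 4); any affine frame gives the same invariant.
1. U is the intersection of line QL and line ND ⇒ U = (1/3, 0)
U = Q + t·(L−Q) with t = 2/3, so QU:UL = t:(1−t) = 2/3:1/3

QU:UL = 2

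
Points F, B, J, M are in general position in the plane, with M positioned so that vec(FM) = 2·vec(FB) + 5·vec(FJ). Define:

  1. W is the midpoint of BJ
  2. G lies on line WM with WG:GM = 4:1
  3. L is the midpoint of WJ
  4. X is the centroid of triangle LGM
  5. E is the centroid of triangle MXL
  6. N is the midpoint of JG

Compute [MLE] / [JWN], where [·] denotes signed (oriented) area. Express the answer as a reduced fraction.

Work in coordinates with F = (0, 0), B = (1, 0), J = (0, 1), M = (2, 5).
1. W is the midpoint of BJ ⇒ W = (1/2, 1/2)
2. G lies on line WM with WG:GM = 4:1 ⇒ G = (17/10, 41/10)
3. L is the midpoint of WJ ⇒ L = (1/4, 3/4)
4. X is the centroid of triangle LGM ⇒ X = (79/60, 197/60)
5. E is the centroid of triangle MXL ⇒ E = (107/90, 271/90)
6. N is the midpoint of JG ⇒ N = (17/20, 51/20)
2·[MLE] = 1/30, 2·[JWN] = 6/5
[MLE]:[JWN] = 1/30:6/5 = 1/36

[MLE]:[JWN] = 1/36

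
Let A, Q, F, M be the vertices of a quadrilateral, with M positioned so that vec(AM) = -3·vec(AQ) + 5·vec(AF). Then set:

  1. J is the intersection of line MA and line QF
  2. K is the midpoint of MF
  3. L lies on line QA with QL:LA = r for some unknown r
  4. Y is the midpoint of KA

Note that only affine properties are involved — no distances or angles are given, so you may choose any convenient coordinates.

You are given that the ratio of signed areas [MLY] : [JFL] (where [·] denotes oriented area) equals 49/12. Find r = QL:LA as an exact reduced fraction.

r = 2/5

Set A = (0, 0), Q = (1, 0), F = (0, 1), M = (-3, 5); any affine frame gives the same invariant.
1. J is the intersection of line MA and line QF ⇒ J = (-3/2, 5/2)
2. K is the midpoint of MF ⇒ K = (-3/2, 3)
3. With QL:LA = r, write λ = r/(r+1) so L = Q + λ·(A−Q); L is affine-linear in λ
4. Y is the midpoint of KA ⇒ Y = (-3/4, 3/2)
Every point depending on L is an affine combination of L and λ-independent points, so each such coordinate is linear in λ; the λ² term in each signed area is a multiple of (A−Q)×(A−Q) = 0, so 2·[MLY] and 2·[JFL] are each linear in λ. Evaluating at λ=0 and λ=1:
  2·[MLY] = 7/2·λ − 11/4,   2·[JFL] = -3/2·λ
So [MLY]:[JFL] = (7/2·λ − 11/4) / (-3/2·λ). Setting this equal to 49/12:
  7/2·λ − 11/4 = 49/12·(-3/2·λ)  ⇒  λ = 2/7
Then r = λ/(1−λ) = (2/7)/(5/7) = 2/5. Check: with r = 2/5, L = (5/7, 0) and [MLY]:[JFL] = 49/12 as required.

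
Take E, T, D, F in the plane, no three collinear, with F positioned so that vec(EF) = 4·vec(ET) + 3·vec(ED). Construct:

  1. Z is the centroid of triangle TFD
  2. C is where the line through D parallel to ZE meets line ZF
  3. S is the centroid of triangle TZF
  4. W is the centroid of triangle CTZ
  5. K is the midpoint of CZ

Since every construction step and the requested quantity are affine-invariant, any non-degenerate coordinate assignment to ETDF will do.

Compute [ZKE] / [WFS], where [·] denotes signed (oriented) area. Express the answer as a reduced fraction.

[ZKE]:[WFS] = -5/8

Set E = (0, 0), T = (1, 0), D = (0, 1), F = (4, 3); any affine frame gives the same invariant.
1. Z is the centroid of triangle TFD ⇒ Z = (5/3, 4/3)
2. C is where the line through D parallel to ZE meets line ZF ⇒ C = (-10, -7)
3. S is the centroid of triangle TZF ⇒ S = (20/9, 13/9)
4. W is the centroid of triangle CTZ ⇒ W = (-22/9, -17/9)
5. K is the midpoint of CZ ⇒ K = (-25/6, -17/6)
2·[ZKE] = 5/6, 2·[WFS] = -4/3
[ZKE]:[WFS] = 5/6:-4/3 = -5/8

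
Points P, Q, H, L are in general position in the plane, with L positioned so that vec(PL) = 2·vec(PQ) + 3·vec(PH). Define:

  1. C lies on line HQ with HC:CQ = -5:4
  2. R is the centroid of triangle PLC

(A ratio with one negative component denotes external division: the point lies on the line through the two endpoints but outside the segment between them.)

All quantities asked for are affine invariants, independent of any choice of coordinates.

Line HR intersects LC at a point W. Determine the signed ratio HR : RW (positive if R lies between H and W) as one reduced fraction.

Assign P = (0, 0), Q = (1, 0), H = (0, 1), L = (2, 3) — the answer is frame-independent, so this choice is without loss of generality.
1. C lies on line HQ with HC:CQ = -5:4 ⇒ C = (5, -4)
2. R is the centroid of triangle PLC ⇒ R = (7/3, -1/3)
line HR meets LC at W = (140/37, -43/37)
R = H + t·(W−H) with t = 37/60, so HR:RW = 37/60:23/60

HR:RW = 37/23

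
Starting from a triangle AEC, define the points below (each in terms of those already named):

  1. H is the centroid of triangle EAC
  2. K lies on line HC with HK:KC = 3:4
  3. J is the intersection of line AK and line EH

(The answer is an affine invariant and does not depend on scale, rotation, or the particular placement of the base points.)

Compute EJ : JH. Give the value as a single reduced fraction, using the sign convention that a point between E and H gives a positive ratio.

Work in coordinates with A = (0, 0), E = (1, 0), C = (0, 1).
1. H is the centroid of triangle EAC ⇒ H = (1/3, 1/3)
2. K lies on line HC with HK:KC = 3:4 ⇒ K = (4/21, 13/21)
3. J is the intersection of line AK and line EH ⇒ J = (2/15, 13/30)
J = E + t·(H−E) with t = 13/10, so EJ:JH = t:(1−t) = 13/10:-3/10

EJ:JH = -13/3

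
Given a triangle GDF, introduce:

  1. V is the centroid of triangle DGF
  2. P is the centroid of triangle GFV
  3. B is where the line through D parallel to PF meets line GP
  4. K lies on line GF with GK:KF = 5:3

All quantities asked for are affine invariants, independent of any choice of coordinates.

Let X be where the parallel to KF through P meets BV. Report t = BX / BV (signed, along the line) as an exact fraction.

Assign G = (0, 0), D = (1, 0), F = (0, 1) — the answer is frame-independent, so this choice is without loss of generality.
1. V is the centroid of triangle DGF ⇒ V = (1/3, 1/3)
2. P is the centroid of triangle GFV ⇒ P = (1/9, 4/9)
3. B is where the line through D parallel to PF meets line GP ⇒ B = (5/9, 20/9)
4. K lies on line GF with GK:KF = 5:3 ⇒ K = (0, 5/8)
through P parallel to KF: direction (0, 3/8); meets BV at X = (1/9, -14/9)
X = B + t·(V−B) with t = 2

t = 2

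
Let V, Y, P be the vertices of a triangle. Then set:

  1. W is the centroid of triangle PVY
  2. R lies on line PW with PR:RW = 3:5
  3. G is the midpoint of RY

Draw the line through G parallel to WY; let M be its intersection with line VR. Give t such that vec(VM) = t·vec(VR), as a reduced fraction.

t = 21/26

Set V = (0, 0), Y = (1, 0), P = (0, 1); any affine frame gives the same invariant.
1. W is the centroid of triangle PVY ⇒ W = (1/3, 1/3)
2. R lies on line PW with PR:RW = 3:5 ⇒ R = (1/8, 3/4)
3. G is the midpoint of RY ⇒ G = (9/16, 3/8)
through G parallel to WY: direction (2/3, -1/3); meets VR at M = (21/208, 63/104)
M = V + t·(R−V) with t = 21/26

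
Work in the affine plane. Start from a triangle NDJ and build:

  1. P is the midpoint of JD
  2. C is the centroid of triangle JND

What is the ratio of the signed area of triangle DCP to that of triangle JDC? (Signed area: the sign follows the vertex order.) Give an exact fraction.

Assign N = (0, 0), D = (1, 0), J = (0, 1) — the answer is frame-independent, so this choice is without loss of generality.
1. P is the midpoint of JD ⇒ P = (1/2, 1/2)
2. C is the centroid of triangle JND ⇒ C = (1/3, 1/3)
2·[DCP] = -1/6, 2·[JDC] = -1/3
[DCP]:[JDC] = -1/6:-1/3 = 1/2

[DCP]:[JDC] = 1/2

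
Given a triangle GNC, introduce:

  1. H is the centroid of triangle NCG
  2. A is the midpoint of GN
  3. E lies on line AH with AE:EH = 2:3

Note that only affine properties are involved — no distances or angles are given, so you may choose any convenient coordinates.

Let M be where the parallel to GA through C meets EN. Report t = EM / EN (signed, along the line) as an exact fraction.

t = -13/2

Work in coordinates with G = (0, 0), N = (1, 0), C = (0, 1).
1. H is the centroid of triangle NCG ⇒ H = (1/3, 1/3)
2. A is the midpoint of GN ⇒ A = (1/2, 0)
3. E lies on line AH with AE:EH = 2:3 ⇒ E = (13/30, 2/15)
through C parallel to GA: direction (1/2, 0); meets EN at M = (-13/4, 1)
M = E + t·(N−E) with t = -13/2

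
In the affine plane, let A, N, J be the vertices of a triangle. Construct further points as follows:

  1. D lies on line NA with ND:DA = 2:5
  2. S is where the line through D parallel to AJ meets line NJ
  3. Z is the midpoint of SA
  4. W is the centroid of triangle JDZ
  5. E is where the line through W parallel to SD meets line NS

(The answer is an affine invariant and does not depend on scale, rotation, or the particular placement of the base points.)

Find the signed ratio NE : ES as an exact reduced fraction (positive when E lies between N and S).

NE:ES = -9/5

Work in coordinates with A = (0, 0), N = (1, 0), J = (0, 1).
1. D lies on line NA with ND:DA = 2:5 ⇒ D = (5/7, 0)
2. S is where the line through D parallel to AJ meets line NJ ⇒ S = (5/7, 2/7)
3. Z is the midpoint of SA ⇒ Z = (5/14, 1/7)
4. W is the centroid of triangle JDZ ⇒ W = (5/14, 8/21)
5. E is where the line through W parallel to SD meets line NS ⇒ E = (5/14, 9/14)
E = N + t·(S−N) with t = 9/4, so NE:ES = t:(1−t) = 9/4:-5/4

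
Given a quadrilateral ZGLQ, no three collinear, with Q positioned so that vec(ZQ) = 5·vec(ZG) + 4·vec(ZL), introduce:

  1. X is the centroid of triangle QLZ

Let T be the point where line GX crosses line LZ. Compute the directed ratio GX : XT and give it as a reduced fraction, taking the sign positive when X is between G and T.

GX:XT = -2/5

Choose coordinates Z = (0, 0), G = (1, 0), L = (0, 1), Q = (5, 4).
1. X is the centroid of triangle QLZ ⇒ X = (5/3, 5/3)
line GX meets LZ at T = (0, -5/2)
X = G + t·(T−G) with t = -2/3, so GX:XT = -2/3:5/3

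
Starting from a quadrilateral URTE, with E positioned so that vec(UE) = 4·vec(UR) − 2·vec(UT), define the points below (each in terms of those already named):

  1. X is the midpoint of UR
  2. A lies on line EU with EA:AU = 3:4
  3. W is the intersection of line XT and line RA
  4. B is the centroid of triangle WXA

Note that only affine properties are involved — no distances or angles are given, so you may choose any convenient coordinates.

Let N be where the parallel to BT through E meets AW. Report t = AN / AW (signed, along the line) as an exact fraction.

Work in coordinates with U = (0, 0), R = (1, 0), T = (0, 1), E = (4, -2).
1. X is the midpoint of UR ⇒ X = (1/2, 0)
2. A lies on line EU with EA:AU = 3:4 ⇒ A = (16/7, -8/7)
3. W is the intersection of line XT and line RA ⇒ W = (1/10, 4/5)
4. B is the centroid of triangle WXA ⇒ B = (101/105, -4/35)
through E parallel to BT: direction (-101/105, 39/35); meets AW at N = (1586/245, -1192/245)
N = A + t·(W−A) with t = -228/119

t = -228/119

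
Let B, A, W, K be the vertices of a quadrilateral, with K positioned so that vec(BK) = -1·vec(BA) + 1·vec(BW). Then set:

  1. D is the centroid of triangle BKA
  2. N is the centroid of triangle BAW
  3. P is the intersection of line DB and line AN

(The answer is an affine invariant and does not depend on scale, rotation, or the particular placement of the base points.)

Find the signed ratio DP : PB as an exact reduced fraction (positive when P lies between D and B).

Assign B = (0, 0), A = (1, 0), W = (0, 1), K = (-1, 1) — the answer is frame-independent, so this choice is without loss of generality.
1. D is the centroid of triangle BKA ⇒ D = (0, 1/3)
2. N is the centroid of triangle BAW ⇒ N = (1/3, 1/3)
3. P is the intersection of line DB and line AN ⇒ P = (0, 1/2)
P = D + t·(B−D) with t = -1/2, so DP:PB = t:(1−t) = -1/2:3/2

DP:PB = -1/3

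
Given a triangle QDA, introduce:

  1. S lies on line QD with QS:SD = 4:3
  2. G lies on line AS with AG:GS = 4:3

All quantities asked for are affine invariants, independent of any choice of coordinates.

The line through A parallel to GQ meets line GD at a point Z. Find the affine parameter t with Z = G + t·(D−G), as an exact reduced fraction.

Assign Q = (0, 0), D = (1, 0), A = (0, 1) — the answer is frame-independent, so this choice is without loss of generality.
1. S lies on line QD with QS:SD = 4:3 ⇒ S = (4/7, 0)
2. G lies on line AS with AG:GS = 4:3 ⇒ G = (16/49, 3/7)
through A parallel to GQ: direction (-16/49, -3/7); meets GD at Z = (-64/343, 37/49)
Z = G + t·(D−G) with t = -16/21

t = -16/21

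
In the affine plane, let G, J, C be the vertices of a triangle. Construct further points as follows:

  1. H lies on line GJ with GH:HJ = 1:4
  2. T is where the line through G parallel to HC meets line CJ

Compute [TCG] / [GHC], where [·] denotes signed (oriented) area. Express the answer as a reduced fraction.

[TCG]:[GHC] = -5/4

Set G = (0, 0), J = (1, 0), C = (0, 1); any affine frame gives the same invariant.
1. H lies on line GJ with GH:HJ = 1:4 ⇒ H = (1/5, 0)
2. T is where the line through G parallel to HC meets line CJ ⇒ T = (-1/4, 5/4)
2·[TCG] = -1/4, 2·[GHC] = 1/5
[TCG]:[GHC] = -1/4:1/5 = -5/4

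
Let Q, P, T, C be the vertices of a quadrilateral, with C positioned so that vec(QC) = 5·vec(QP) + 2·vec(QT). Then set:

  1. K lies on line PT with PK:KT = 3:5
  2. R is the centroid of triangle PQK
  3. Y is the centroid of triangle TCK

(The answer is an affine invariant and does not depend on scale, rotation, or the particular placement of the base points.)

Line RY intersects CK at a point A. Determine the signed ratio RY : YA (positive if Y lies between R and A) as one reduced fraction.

Set Q = (0, 0), P = (1, 0), T = (0, 1), C = (5, 2); any affine frame gives the same invariant.
1. K lies on line PT with PK:KT = 3:5 ⇒ K = (5/8, 3/8)
2. R is the centroid of triangle PQK ⇒ R = (13/24, 1/8)
3. Y is the centroid of triangle TCK ⇒ Y = (15/8, 9/8)
line RY meets CK at A = (475/424, 237/424)
Y = R + t·(A−R) with t = 53/23, so RY:YA = 53/23:-30/23

RY:YA = -53/30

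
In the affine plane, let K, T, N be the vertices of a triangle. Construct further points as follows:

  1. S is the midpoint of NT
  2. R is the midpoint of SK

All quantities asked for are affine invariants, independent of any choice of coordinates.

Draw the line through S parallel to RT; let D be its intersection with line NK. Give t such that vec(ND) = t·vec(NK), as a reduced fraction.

Work in coordinates with K = (0, 0), T = (1, 0), N = (0, 1).
1. S is the midpoint of NT ⇒ S = (1/2, 1/2)
2. R is the midpoint of SK ⇒ R = (1/4, 1/4)
through S parallel to RT: direction (3/4, -1/4); meets NK at D = (0, 2/3)
D = N + t·(K−N) with t = 1/3

t = 1/3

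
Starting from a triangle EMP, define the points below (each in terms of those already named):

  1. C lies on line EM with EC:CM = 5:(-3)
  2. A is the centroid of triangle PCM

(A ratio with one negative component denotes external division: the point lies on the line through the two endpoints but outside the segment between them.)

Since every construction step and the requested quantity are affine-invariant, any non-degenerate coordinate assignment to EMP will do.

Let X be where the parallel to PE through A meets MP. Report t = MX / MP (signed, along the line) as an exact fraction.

t = -1/6

Choose coordinates E = (0, 0), M = (1, 0), P = (0, 1).
1. C lies on line EM with EC:CM = 5:(-3) ⇒ C = (5/2, 0)
2. A is the centroid of triangle PCM ⇒ A = (7/6, 1/3)
through A parallel to PE: direction (0, -1); meets MP at X = (7/6, -1/6)
X = M + t·(P−M) with t = -1/6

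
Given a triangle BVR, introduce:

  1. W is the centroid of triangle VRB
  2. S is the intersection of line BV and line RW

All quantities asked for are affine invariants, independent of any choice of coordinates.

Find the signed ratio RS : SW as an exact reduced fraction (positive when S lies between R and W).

Work in coordinates with B = (0, 0), V = (1, 0), R = (0, 1).
1. W is the centroid of triangle VRB ⇒ W = (1/3, 1/3)
2. S is the intersection of line BV and line RW ⇒ S = (1/2, 0)
S = R + t·(W−R) with t = 3/2, so RS:SW = t:(1−t) = 3/2:-1/2

RS:SW = -3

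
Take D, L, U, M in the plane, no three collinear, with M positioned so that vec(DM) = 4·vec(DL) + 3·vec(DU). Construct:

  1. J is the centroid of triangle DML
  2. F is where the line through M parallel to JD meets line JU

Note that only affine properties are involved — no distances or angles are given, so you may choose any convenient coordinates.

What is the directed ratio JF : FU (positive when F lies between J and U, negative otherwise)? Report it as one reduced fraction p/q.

Work in coordinates with D = (0, 0), L = (1, 0), U = (0, 1), M = (4, 3).
1. J is the centroid of triangle DML ⇒ J = (5/3, 1)
2. F is where the line through M parallel to JD meets line JU ⇒ F = (2/3, 1)
F = J + t·(U−J) with t = 3/5, so JF:FU = t:(1−t) = 3/5:2/5

JF:FU = 3/2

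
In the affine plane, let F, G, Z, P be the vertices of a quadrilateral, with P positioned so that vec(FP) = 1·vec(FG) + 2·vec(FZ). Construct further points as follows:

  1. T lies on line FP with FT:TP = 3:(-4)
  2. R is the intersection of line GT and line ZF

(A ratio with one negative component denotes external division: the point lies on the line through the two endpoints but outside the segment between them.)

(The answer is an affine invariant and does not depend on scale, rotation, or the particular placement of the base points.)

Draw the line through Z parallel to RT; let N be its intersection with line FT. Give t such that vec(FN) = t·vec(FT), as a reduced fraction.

Set F = (0, 0), G = (1, 0), Z = (0, 1), P = (1, 2); any affine frame gives the same invariant.
1. T lies on line FP with FT:TP = 3:(-4) ⇒ T = (-3, -6)
2. R is the intersection of line GT and line ZF ⇒ R = (0, -3/2)
through Z parallel to RT: direction (-3, -9/2); meets FT at N = (2, 4)
N = F + t·(T−F) with t = -2/3

t = -2/3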